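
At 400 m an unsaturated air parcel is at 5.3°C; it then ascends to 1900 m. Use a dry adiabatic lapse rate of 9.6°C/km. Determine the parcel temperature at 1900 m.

-9.1°C

400–1900 m, dry adiabatic: Δz = 1.5 km ⇒ ΔT = -14.4°C; T = -9.1°C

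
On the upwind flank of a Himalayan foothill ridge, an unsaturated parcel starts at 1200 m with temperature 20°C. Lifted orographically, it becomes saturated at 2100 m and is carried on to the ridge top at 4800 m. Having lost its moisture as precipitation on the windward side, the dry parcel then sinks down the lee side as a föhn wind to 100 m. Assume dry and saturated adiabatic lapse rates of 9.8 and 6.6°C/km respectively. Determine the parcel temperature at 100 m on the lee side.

Dry to 2100 m: -9.8 × 0.9 km = -8.82°C, so T = 11.18°C.
Saturated to 4800 m: -6.6 × 2.7 km = -17.82°C, so T = -6.64°C.
Dry descent to 100 m: +9.8 × 4.7 km = +46.06°C, so T = 39.42°C.

39.42°C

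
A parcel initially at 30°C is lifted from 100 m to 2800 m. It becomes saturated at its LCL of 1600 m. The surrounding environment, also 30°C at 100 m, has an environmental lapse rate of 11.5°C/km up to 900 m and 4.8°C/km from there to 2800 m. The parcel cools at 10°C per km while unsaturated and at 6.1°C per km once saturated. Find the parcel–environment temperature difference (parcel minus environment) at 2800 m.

Parcel:
  Dry to 1600 m: -10 × 1.5 km = -15°C, so T = 15°C.
  Saturated to 2800 m: -6.1 × 1.2 km = -7.32°C, so T = 7.68°C.
Environment:
  Environment, lower layer to 900 m: -11.5 × 0.8 km = -9.2°C, so T = 20.8°C.
  Environment, upper layer to 2800 m: -4.8 × 1.9 km = -9.12°C, so T = 11.68°C.
T_parcel − T_env = 7.68 − 11.68 = -4°C

-4°C (parcel cooler than environment)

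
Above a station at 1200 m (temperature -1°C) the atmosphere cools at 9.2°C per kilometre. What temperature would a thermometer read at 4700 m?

-33.2°C

Environmental to 4700 m: -9.2 × 3.5 km = -32.2°C, so T = -33.2°C.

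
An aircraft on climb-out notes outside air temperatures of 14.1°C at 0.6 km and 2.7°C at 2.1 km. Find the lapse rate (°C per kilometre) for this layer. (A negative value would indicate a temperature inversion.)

Γ = −ΔT/Δz = (14.1 − 2.7) / (2100 − 600) m
  = 11.4°C / 1.5 km = 7.6°C/km

7.6°C/km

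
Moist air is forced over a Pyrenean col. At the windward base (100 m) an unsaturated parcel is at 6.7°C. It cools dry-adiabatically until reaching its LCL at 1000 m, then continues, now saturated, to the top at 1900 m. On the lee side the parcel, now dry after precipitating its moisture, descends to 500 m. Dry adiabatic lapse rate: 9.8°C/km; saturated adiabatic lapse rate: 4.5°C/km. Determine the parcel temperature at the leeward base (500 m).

100 → 1000 m (dry, 9.8°C/km): ΔT = -9.8 × 0.9 = -8.82°C → T = -2.12°C
1000 → 1900 m (saturated, 4.5°C/km): ΔT = -4.5 × 0.9 = -4.05°C → T = -6.17°C
1900 → 500 m (dry descent, 9.8°C/km): ΔT = +9.8 × 1.4 = +13.72°C → T = 7.55°C

7.55°C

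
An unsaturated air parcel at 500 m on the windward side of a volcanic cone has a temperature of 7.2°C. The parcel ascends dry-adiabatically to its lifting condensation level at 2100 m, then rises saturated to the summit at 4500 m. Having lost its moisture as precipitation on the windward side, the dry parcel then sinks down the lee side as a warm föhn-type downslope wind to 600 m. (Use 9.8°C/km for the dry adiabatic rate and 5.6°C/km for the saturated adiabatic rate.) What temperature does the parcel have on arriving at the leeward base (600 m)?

Dry to 2100 m: -9.8 × 1.6 km = -15.68°C, so T = -8.48°C.
Saturated to 4500 m: -5.6 × 2.4 km = -13.44°C, so T = -21.92°C.
Dry descent to 600 m: +9.8 × 3.9 km = +38.22°C, so T = 16.3°C.

16.3°C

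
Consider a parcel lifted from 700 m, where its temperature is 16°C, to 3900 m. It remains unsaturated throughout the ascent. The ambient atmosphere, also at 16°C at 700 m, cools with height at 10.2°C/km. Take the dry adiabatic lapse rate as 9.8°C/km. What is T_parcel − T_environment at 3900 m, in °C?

Parcel:
  From 700 m to 3900 m (dry): cools by 9.8 × 3.2 = 31.36°C, giving -15.36°C.
Environment:
  From 700 m to 3900 m (environment): cools by 10.2 × 3.2 = 32.64°C, giving -16.64°C.
T_parcel − T_env = -15.36 − (-16.64) = +1.28°C

+1.28°C (parcel warmer than environment)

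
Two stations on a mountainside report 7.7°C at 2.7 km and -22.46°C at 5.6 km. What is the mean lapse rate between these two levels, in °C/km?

Γ = −ΔT/Δz = (7.7 − (-22.46)) / (5600 − 2700) m
  = 30.16°C / 2.9 km = 10.4°C/km

10.4°C/km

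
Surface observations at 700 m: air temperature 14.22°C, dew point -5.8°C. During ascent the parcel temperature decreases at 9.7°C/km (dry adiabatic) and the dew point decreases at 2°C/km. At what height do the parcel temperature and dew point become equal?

T and T_d converge at 9.7 − 2 = 7.7°C per km
Height above start = (14.22 − (-5.8)) / 7.7 = 2.6 km
LCL altitude = 700 m + 2600 m = 3300 m

3300 m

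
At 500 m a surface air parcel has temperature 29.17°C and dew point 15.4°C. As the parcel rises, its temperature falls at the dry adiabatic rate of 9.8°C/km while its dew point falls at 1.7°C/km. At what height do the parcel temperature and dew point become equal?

2200 m

T and T_d converge at 9.8 − 1.7 = 8.1°C per km
Height above start = (29.17 − 15.4) / 8.1 = 1.7 km
LCL altitude = 500 m + 1700 m = 2200 m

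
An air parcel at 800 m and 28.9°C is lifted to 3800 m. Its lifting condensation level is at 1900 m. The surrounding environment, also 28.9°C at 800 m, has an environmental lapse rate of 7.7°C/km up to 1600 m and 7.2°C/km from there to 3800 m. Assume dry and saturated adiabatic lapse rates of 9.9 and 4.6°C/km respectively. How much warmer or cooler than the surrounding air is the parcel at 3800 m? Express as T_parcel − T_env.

+2.37°C (parcel warmer than environment)

Parcel:
  800–1900 m, dry: Δz = 1.1 km ⇒ ΔT = -10.89°C; T = 18.01°C
  1900–3800 m, saturated: Δz = 1.9 km ⇒ ΔT = -8.74°C; T = 9.27°C
Environment:
  800–1600 m, environment, lower layer: Δz = 0.8 km ⇒ ΔT = -6.16°C; T = 22.74°C
  1600–3800 m, environment, upper layer: Δz = 2.2 km ⇒ ΔT = -15.84°C; T = 6.9°C
T_parcel − T_env = 9.27 − 6.9 = +2.37°C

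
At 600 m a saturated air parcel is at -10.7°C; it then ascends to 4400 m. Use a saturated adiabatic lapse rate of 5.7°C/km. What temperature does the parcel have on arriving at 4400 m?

-32.36°C

From 600 m to 4400 m (saturated adiabatic): cools by 5.7 × 3.8 = 21.66°C, giving -32.36°C.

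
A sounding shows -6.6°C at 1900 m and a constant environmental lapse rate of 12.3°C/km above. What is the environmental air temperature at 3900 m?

1900 → 3900 m (environmental, 12.3°C/km): ΔT = -12.3 × 2 = -24.6°C → T = -31.2°C

-31.2°C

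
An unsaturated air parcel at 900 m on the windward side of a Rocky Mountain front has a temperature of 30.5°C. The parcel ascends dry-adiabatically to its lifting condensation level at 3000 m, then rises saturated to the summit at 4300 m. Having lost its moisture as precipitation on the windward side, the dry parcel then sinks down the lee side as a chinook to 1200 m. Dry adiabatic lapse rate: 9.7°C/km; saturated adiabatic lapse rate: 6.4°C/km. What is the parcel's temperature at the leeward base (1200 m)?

31.88°C

Dry to 3000 m: -9.7 × 2.1 km = -20.37°C, so T = 10.13°C.
Saturated to 4300 m: -6.4 × 1.3 km = -8.32°C, so T = 1.81°C.
Dry descent to 1200 m: +9.7 × 3.1 km = +30.07°C, so T = 31.88°C.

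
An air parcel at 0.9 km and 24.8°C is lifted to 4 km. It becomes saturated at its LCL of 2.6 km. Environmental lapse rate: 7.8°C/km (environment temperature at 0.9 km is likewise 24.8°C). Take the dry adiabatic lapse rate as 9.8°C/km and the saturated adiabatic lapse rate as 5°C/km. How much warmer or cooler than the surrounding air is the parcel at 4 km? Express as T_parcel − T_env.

Parcel:
  From 900 m to 2600 m (dry): cools by 9.8 × 1.7 = 16.66°C, giving 8.14°C.
  From 2600 m to 4000 m (saturated): cools by 5 × 1.4 = 7°C, giving 1.14°C.
Environment:
  From 900 m to 4000 m (environment): cools by 7.8 × 3.1 = 24.18°C, giving 0.62°C.
T_parcel − T_env = 1.14 − 0.62 = +0.52°C

+0.52°C (parcel warmer than environment)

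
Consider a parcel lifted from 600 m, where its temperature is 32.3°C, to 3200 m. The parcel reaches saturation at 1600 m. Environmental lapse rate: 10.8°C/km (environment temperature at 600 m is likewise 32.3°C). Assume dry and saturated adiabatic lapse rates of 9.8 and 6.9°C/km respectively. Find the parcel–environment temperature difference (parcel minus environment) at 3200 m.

Parcel:
  600–1600 m, dry: Δz = 1 km ⇒ ΔT = -9.8°C; T = 22.5°C
  1600–3200 m, saturated: Δz = 1.6 km ⇒ ΔT = -11.04°C; T = 11.46°C
Environment:
  600–3200 m, environment: Δz = 2.6 km ⇒ ΔT = -28.08°C; T = 4.22°C
T_parcel − T_env = 11.46 − 4.22 = +7.24°C

+7.24°C (parcel warmer than environment)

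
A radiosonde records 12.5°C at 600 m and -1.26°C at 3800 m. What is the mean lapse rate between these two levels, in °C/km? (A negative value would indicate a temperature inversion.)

Γ = −ΔT/Δz = (12.5 − (-1.26)) / (3800 − 600) m
  = 13.76°C / 3.2 km = 4.3°C/km

4.3°C/km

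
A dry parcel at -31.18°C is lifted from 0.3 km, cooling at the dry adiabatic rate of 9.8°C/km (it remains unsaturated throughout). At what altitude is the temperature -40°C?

1.2 km

Height above start = (-31.18 − (-40)) / 9.8 = 0.9 km
Altitude = 300 m + 900 m = 1200 m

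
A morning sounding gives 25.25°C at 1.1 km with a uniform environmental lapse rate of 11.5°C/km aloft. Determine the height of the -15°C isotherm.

Height above start = (25.25 − (-15)) / 11.5 = 3.5 km
Altitude = 1100 m + 3500 m = 4600 m

4.6 km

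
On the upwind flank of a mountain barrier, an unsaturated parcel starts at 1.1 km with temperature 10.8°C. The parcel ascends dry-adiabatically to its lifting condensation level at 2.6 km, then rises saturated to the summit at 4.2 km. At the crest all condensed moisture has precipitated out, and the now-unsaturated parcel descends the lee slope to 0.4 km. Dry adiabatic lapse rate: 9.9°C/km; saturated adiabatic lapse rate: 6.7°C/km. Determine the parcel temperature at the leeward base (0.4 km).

22.85°C

1100 → 2600 m (dry, 9.9°C/km): ΔT = -9.9 × 1.5 = -14.85°C → T = -4.05°C
2600 → 4200 m (saturated, 6.7°C/km): ΔT = -6.7 × 1.6 = -10.72°C → T = -14.77°C
4200 → 400 m (dry descent, 9.9°C/km): ΔT = +9.9 × 3.8 = +37.62°C → T = 22.85°C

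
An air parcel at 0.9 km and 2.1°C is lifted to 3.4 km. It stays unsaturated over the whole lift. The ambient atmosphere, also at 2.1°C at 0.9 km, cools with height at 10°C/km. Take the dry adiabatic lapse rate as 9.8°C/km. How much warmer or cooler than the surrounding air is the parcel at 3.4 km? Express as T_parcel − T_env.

+0.5°C (parcel warmer than environment)

Parcel:
  From 900 m to 3400 m (dry): cools by 9.8 × 2.5 = 24.5°C, giving -22.4°C.
Environment:
  From 900 m to 3400 m (environment): cools by 10 × 2.5 = 25°C, giving -22.9°C.
T_parcel − T_env = -22.4 − (-22.9) = +0.5°C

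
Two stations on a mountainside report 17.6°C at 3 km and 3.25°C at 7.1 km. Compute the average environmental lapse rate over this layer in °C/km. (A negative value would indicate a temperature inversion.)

3.5°C/km

Γ = −ΔT/Δz = (17.6 − 3.25) / (7100 − 3000) m
  = 14.35°C / 4.1 km = 3.5°C/km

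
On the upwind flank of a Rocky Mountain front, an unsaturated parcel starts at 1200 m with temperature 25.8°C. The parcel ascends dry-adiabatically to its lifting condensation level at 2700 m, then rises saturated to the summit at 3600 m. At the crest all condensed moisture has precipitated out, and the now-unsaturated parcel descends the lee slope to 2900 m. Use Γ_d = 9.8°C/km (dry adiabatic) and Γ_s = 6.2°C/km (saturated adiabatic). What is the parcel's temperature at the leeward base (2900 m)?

12.38°C

1200–2700 m, dry: Δz = 1.5 km ⇒ ΔT = -14.7°C; T = 11.1°C
2700–3600 m, saturated: Δz = 0.9 km ⇒ ΔT = -5.58°C; T = 5.52°C
3600–2900 m, dry descent: Δz = 0.7 km ⇒ ΔT = +6.86°C; T = 12.38°C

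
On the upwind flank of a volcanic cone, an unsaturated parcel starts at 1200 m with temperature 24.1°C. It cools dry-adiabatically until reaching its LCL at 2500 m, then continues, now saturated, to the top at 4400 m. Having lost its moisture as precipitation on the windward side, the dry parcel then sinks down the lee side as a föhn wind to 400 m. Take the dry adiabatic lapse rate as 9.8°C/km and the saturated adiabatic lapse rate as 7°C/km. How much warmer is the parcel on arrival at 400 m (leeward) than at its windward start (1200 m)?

1200–2500 m, dry: Δz = 1.3 km ⇒ ΔT = -12.74°C; T = 11.36°C
2500–4400 m, saturated: Δz = 1.9 km ⇒ ΔT = -13.3°C; T = -1.94°C
4400–400 m, dry descent: Δz = 4 km ⇒ ΔT = +39.2°C; T = 37.26°C
Net change vs windward start: 37.26 − 24.1 = +13.16°C

+13.16°C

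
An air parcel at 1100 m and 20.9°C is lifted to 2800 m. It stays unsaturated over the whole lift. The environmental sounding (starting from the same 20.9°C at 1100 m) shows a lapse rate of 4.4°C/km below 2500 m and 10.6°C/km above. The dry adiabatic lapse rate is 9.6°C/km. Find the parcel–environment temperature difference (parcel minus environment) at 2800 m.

Parcel:
  Dry to 2800 m: -9.6 × 1.7 km = -16.32°C, so T = 4.58°C.
Environment:
  Environment, lower layer to 2500 m: -4.4 × 1.4 km = -6.16°C, so T = 14.74°C.
  Environment, upper layer to 2800 m: -10.6 × 0.3 km = -3.18°C, so T = 11.56°C.
T_parcel − T_env = 4.58 − 11.56 = -6.98°C

-6.98°C (parcel cooler than environment)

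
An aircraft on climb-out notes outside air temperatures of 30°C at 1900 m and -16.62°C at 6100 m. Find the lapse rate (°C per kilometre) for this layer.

11.1°C/km

Γ = −ΔT/Δz = (30 − (-16.62)) / (6100 − 1900) m
  = 46.62°C / 4.2 km = 11.1°C/km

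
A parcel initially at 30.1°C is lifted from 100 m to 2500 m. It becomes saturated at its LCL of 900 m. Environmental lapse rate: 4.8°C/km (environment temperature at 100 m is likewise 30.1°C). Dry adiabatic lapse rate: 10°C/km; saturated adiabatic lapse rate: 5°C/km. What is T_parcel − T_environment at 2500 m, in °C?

-4.48°C (parcel cooler than environment)

Parcel:
  100 → 900 m (dry, 10°C/km): ΔT = -10 × 0.8 = -8°C → T = 22.1°C
  900 → 2500 m (saturated, 5°C/km): ΔT = -5 × 1.6 = -8°C → T = 14.1°C
Environment:
  100 → 2500 m (environment, 4.8°C/km): ΔT = -4.8 × 2.4 = -11.52°C → T = 18.58°C
T_parcel − T_env = 14.1 − 18.58 = -4.48°C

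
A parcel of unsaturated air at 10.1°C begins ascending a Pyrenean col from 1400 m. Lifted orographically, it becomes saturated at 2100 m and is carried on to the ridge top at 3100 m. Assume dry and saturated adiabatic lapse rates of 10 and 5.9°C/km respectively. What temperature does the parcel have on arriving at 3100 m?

-2.8°C

1400–2100 m, dry: Δz = 0.7 km ⇒ ΔT = -7°C; T = 3.1°C
2100–3100 m, saturated: Δz = 1 km ⇒ ΔT = -5.9°C; T = -2.8°C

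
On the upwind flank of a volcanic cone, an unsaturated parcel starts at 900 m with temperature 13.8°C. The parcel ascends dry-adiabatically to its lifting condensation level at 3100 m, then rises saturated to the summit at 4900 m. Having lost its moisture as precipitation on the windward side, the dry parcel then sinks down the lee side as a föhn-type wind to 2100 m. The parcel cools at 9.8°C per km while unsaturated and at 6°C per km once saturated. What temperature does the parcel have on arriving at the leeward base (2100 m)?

From 900 m to 3100 m (dry): cools by 9.8 × 2.2 = 21.56°C, giving -7.76°C.
From 3100 m to 4900 m (saturated): cools by 6 × 1.8 = 10.8°C, giving -18.56°C.
From 4900 m to 2100 m (dry descent): warms by 9.8 × 2.8 = 27.44°C, giving 8.88°C.

8.88°C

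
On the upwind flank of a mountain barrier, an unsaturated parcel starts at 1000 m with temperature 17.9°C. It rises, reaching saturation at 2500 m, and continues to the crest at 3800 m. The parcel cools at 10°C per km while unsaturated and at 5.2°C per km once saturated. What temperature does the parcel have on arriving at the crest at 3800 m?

1000–2500 m, dry: Δz = 1.5 km ⇒ ΔT = -15°C; T = 2.9°C
2500–3800 m, saturated: Δz = 1.3 km ⇒ ΔT = -6.76°C; T = -3.86°C

-3.86°C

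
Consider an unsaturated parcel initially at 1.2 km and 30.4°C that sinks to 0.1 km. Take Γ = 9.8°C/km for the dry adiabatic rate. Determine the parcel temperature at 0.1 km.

1200–100 m, dry adiabatic: Δz = 1.1 km ⇒ ΔT = +10.78°C; T = 41.18°C

41.18°C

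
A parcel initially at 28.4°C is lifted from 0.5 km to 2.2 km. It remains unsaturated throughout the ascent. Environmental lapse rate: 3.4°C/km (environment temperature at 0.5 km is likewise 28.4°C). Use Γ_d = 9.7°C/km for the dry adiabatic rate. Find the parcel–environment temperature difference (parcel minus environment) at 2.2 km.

Parcel:
  500–2200 m, dry: Δz = 1.7 km ⇒ ΔT = -16.49°C; T = 11.91°C
Environment:
  500–2200 m, environment: Δz = 1.7 km ⇒ ΔT = -5.78°C; T = 22.62°C
T_parcel − T_env = 11.91 − 22.62 = -10.71°C

-10.71°C (parcel cooler than environment)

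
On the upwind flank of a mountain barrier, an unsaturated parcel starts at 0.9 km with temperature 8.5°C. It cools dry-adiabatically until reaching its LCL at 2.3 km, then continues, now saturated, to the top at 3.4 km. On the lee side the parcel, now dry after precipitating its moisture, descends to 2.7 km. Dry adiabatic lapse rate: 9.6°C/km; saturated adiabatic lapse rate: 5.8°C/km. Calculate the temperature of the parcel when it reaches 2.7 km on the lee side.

-4.6°C

900 → 2300 m (dry, 9.6°C/km): ΔT = -9.6 × 1.4 = -13.44°C → T = -4.94°C
2300 → 3400 m (saturated, 5.8°C/km): ΔT = -5.8 × 1.1 = -6.38°C → T = -11.32°C
3400 → 2700 m (dry descent, 9.6°C/km): ΔT = +9.6 × 0.7 = +6.72°C → T = -4.6°C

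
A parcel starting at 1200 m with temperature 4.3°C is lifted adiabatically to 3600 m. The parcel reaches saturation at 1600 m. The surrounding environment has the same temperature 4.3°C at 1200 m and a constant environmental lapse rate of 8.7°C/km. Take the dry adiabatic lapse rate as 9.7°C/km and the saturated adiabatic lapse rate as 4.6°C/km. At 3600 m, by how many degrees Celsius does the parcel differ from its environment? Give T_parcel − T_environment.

+7.8°C (parcel warmer than environment)

Parcel:
  1200–1600 m, dry: Δz = 0.4 km ⇒ ΔT = -3.88°C; T = 0.42°C
  1600–3600 m, saturated: Δz = 2 km ⇒ ΔT = -9.2°C; T = -8.78°C
Environment:
  1200–3600 m, environment: Δz = 2.4 km ⇒ ΔT = -20.88°C; T = -16.58°C
T_parcel − T_env = -8.78 − (-16.58) = +7.8°C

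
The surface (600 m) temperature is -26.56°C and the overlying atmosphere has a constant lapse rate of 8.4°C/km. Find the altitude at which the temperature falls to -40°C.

Height above start = (-26.56 − (-40)) / 8.4 = 1.6 km
Altitude = 600 m + 1600 m = 2200 m

2200 m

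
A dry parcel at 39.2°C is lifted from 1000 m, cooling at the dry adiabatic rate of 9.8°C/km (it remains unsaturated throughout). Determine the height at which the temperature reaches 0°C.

5000 m

Height above start = (39.2 − 0) / 9.8 = 4 km
Altitude = 1000 m + 4000 m = 5000 m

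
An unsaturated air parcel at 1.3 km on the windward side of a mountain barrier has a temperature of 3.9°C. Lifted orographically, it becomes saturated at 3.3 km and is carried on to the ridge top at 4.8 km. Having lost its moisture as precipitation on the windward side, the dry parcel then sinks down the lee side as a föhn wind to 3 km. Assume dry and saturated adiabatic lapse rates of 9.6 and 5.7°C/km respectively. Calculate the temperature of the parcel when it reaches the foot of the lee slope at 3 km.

1300–3300 m, dry: Δz = 2 km ⇒ ΔT = -19.2°C; T = -15.3°C
3300–4800 m, saturated: Δz = 1.5 km ⇒ ΔT = -8.55°C; T = -23.85°C
4800–3000 m, dry descent: Δz = 1.8 km ⇒ ΔT = +17.28°C; T = -6.57°C

-6.57°C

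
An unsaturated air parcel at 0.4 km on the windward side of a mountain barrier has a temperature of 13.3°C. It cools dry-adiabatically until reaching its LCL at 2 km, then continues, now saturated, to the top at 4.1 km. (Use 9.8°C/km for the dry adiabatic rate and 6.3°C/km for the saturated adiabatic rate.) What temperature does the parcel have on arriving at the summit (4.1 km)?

400 → 2000 m (dry, 9.8°C/km): ΔT = -9.8 × 1.6 = -15.68°C → T = -2.38°C
2000 → 4100 m (saturated, 6.3°C/km): ΔT = -6.3 × 2.1 = -13.23°C → T = -15.61°C

-15.61°C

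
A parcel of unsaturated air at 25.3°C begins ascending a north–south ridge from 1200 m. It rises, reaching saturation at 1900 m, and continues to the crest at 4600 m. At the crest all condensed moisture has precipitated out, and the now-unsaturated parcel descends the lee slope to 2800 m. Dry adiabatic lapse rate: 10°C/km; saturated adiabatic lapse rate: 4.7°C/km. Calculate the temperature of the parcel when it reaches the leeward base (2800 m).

23.61°C

From 1200 m to 1900 m (dry): cools by 10 × 0.7 = 7°C, giving 18.3°C.
From 1900 m to 4600 m (saturated): cools by 4.7 × 2.7 = 12.69°C, giving 5.61°C.
From 4600 m to 2800 m (dry descent): warms by 10 × 1.8 = 18°C, giving 23.61°C.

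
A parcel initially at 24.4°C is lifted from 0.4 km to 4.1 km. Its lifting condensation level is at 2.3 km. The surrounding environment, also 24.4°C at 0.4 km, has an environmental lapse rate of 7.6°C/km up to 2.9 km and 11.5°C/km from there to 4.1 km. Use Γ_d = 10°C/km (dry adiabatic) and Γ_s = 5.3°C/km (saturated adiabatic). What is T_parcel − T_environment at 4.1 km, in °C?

Parcel:
  400 → 2300 m (dry, 10°C/km): ΔT = -10 × 1.9 = -19°C → T = 5.4°C
  2300 → 4100 m (saturated, 5.3°C/km): ΔT = -5.3 × 1.8 = -9.54°C → T = -4.14°C
Environment:
  400 → 2900 m (environment, lower layer, 7.6°C/km): ΔT = -7.6 × 2.5 = -19°C → T = 5.4°C
  2900 → 4100 m (environment, upper layer, 11.5°C/km): ΔT = -11.5 × 1.2 = -13.8°C → T = -8.4°C
T_parcel − T_env = -4.14 − (-8.4) = +4.26°C

+4.26°C (parcel warmer than environment)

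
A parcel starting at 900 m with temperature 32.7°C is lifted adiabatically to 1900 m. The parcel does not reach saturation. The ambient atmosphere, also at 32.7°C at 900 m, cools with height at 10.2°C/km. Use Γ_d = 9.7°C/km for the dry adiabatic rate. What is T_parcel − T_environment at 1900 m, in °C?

+0.5°C (parcel warmer than environment)

Parcel:
  Dry to 1900 m: -9.7 × 1 km = -9.7°C, so T = 23°C.
Environment:
  Environment to 1900 m: -10.2 × 1 km = -10.2°C, so T = 22.5°C.
T_parcel − T_env = 23 − 22.5 = +0.5°C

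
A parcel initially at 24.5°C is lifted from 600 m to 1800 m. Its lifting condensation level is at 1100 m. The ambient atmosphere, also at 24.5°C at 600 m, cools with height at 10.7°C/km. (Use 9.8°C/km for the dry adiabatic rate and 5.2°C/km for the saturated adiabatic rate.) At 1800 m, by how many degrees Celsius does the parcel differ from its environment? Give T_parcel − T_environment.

+4.3°C (parcel warmer than environment)

Parcel:
  From 600 m to 1100 m (dry): cools by 9.8 × 0.5 = 4.9°C, giving 19.6°C.
  From 1100 m to 1800 m (saturated): cools by 5.2 × 0.7 = 3.64°C, giving 15.96°C.
Environment:
  From 600 m to 1800 m (environment): cools by 10.7 × 1.2 = 12.84°C, giving 11.66°C.
T_parcel − T_env = 15.96 − 11.66 = +4.3°C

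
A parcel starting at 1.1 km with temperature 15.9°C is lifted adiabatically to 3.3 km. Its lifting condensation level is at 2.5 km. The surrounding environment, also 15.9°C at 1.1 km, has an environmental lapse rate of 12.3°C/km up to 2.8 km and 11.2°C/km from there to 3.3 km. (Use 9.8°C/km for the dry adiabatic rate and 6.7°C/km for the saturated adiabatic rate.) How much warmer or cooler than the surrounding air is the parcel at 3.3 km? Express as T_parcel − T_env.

Parcel:
  Dry to 2500 m: -9.8 × 1.4 km = -13.72°C, so T = 2.18°C.
  Saturated to 3300 m: -6.7 × 0.8 km = -5.36°C, so T = -3.18°C.
Environment:
  Environment, lower layer to 2800 m: -12.3 × 1.7 km = -20.91°C, so T = -5.01°C.
  Environment, upper layer to 3300 m: -11.2 × 0.5 km = -5.6°C, so T = -10.61°C.
T_parcel − T_env = -3.18 − (-10.61) = +7.43°C

+7.43°C (parcel warmer than environment)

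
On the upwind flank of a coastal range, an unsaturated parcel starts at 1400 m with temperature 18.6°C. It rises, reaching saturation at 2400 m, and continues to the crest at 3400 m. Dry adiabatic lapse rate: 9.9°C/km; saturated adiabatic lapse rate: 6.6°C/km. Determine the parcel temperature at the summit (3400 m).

2.1°C

From 1400 m to 2400 m (dry): cools by 9.9 × 1 = 9.9°C, giving 8.7°C.
From 2400 m to 3400 m (saturated): cools by 6.6 × 1 = 6.6°C, giving 2.1°C.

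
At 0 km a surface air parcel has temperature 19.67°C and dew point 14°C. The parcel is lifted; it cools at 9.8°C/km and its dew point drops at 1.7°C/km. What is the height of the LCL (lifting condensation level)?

0.7 km

T and T_d converge at 9.8 − 1.7 = 8.1°C per km
Height above start = (19.67 − 14) / 8.1 = 0.7 km
LCL altitude = 0 m + 700 m = 700 m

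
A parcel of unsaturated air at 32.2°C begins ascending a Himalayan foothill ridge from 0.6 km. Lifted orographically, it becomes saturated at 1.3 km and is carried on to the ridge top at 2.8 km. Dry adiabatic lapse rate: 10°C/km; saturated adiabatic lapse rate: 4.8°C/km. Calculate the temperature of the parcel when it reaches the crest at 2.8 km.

600–1300 m, dry: Δz = 0.7 km ⇒ ΔT = -7°C; T = 25.2°C
1300–2800 m, saturated: Δz = 1.5 km ⇒ ΔT = -7.2°C; T = 18°C

18°C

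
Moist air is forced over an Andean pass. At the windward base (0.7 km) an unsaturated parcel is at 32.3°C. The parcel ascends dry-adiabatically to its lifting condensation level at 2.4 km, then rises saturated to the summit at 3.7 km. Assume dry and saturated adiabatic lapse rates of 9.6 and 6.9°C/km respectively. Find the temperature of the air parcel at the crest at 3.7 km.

700 → 2400 m (dry, 9.6°C/km): ΔT = -9.6 × 1.7 = -16.32°C → T = 15.98°C
2400 → 3700 m (saturated, 6.9°C/km): ΔT = -6.9 × 1.3 = -8.97°C → T = 7.01°C

7.01°C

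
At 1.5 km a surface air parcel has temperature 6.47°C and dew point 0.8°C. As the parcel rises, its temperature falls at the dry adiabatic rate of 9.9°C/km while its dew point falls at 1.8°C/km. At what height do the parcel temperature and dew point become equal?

T and T_d converge at 9.9 − 1.8 = 8.1°C per km
Height above start = (6.47 − 0.8) / 8.1 = 0.7 km
LCL altitude = 1500 m + 700 m = 2200 m

2.2 km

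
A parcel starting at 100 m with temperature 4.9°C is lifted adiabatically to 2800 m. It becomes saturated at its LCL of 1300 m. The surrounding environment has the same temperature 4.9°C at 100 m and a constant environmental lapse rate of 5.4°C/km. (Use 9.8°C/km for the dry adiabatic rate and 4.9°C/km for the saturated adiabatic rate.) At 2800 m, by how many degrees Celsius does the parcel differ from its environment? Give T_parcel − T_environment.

-4.53°C (parcel cooler than environment)

Parcel:
  100–1300 m, dry: Δz = 1.2 km ⇒ ΔT = -11.76°C; T = -6.86°C
  1300–2800 m, saturated: Δz = 1.5 km ⇒ ΔT = -7.35°C; T = -14.21°C
Environment:
  100–2800 m, environment: Δz = 2.7 km ⇒ ΔT = -14.58°C; T = -9.68°C
T_parcel − T_env = -14.21 − (-9.68) = -4.53°C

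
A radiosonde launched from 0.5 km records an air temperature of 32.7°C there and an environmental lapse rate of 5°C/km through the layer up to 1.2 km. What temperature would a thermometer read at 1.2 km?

Environmental to 1200 m: -5 × 0.7 km = -3.5°C, so T = 29.2°C.

29.2°C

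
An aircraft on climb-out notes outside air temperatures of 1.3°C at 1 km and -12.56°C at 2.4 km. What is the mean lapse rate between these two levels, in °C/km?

Γ = −ΔT/Δz = (1.3 − (-12.56)) / (2400 − 1000) m
  = 13.86°C / 1.4 km = 9.9°C/km

9.9°C/km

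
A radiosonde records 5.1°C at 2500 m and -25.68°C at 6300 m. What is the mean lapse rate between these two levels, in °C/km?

Γ = −ΔT/Δz = (5.1 − (-25.68)) / (6300 − 2500) m
  = 30.78°C / 3.8 km = 8.1°C/km

8.1°C/km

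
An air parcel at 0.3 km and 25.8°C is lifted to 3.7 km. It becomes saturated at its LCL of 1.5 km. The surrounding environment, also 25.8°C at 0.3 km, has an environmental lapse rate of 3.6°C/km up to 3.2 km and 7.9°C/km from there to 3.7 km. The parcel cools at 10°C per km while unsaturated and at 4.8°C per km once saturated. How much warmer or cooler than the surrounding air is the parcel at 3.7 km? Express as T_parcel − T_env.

-8.17°C (parcel cooler than environment)

Parcel:
  300 → 1500 m (dry, 10°C/km): ΔT = -10 × 1.2 = -12°C → T = 13.8°C
  1500 → 3700 m (saturated, 4.8°C/km): ΔT = -4.8 × 2.2 = -10.56°C → T = 3.24°C
Environment:
  300 → 3200 m (environment, lower layer, 3.6°C/km): ΔT = -3.6 × 2.9 = -10.44°C → T = 15.36°C
  3200 → 3700 m (environment, upper layer, 7.9°C/km): ΔT = -7.9 × 0.5 = -3.95°C → T = 11.41°C
T_parcel − T_env = 3.24 − 11.41 = -8.17°C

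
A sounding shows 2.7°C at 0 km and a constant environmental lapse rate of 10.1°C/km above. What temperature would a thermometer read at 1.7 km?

Environmental to 1700 m: -10.1 × 1.7 km = -17.17°C, so T = -14.47°C.

-14.47°C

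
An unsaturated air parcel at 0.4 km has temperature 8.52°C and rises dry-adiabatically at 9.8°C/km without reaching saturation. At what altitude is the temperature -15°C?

Height above start = (8.52 − (-15)) / 9.8 = 2.4 km
Altitude = 400 m + 2400 m = 2800 m

2.8 km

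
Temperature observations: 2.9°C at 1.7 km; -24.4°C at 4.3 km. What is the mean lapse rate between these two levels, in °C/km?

10.5°C/km

Γ = −ΔT/Δz = (2.9 − (-24.4)) / (4300 − 1700) m
  = 27.3°C / 2.6 km = 10.5°C/km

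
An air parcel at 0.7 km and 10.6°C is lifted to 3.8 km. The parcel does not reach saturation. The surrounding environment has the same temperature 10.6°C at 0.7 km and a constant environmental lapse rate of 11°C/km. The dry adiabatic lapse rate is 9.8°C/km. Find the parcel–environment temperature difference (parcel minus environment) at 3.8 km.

Parcel:
  700–3800 m, dry: Δz = 3.1 km ⇒ ΔT = -30.38°C; T = -19.78°C
Environment:
  700–3800 m, environment: Δz = 3.1 km ⇒ ΔT = -34.1°C; T = -23.5°C
T_parcel − T_env = -19.78 − (-23.5) = +3.72°C

+3.72°C (parcel warmer than environment)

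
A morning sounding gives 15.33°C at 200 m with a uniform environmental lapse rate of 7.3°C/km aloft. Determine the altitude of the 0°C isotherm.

2300 m

Height above start = (15.33 − 0) / 7.3 = 2.1 km
Altitude = 200 m + 2100 m = 2300 m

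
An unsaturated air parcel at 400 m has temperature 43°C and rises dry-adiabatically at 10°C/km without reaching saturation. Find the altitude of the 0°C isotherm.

4700 m

Height above start = (43 − 0) / 10 = 4.3 km
Altitude = 400 m + 4300 m = 4700 m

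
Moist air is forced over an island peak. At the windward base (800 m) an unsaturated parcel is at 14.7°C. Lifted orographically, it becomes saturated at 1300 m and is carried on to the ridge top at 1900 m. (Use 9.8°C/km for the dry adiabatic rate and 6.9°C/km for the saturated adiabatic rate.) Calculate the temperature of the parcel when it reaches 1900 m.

5.66°C

800 → 1300 m (dry, 9.8°C/km): ΔT = -9.8 × 0.5 = -4.9°C → T = 9.8°C
1300 → 1900 m (saturated, 6.9°C/km): ΔT = -6.9 × 0.6 = -4.14°C → T = 5.66°C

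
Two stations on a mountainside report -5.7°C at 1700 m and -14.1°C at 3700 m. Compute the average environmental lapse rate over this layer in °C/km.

Γ = −ΔT/Δz = (-5.7 − (-14.1)) / (3700 − 1700) m
  = 8.4°C / 2 km = 4.2°C/km

4.2°C/km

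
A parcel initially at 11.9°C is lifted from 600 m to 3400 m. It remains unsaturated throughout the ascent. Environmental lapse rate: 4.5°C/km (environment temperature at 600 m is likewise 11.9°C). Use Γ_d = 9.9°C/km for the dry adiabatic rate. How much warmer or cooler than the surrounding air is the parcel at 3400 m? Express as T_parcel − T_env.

-15.12°C (parcel cooler than environment)

Parcel:
  600 → 3400 m (dry, 9.9°C/km): ΔT = -9.9 × 2.8 = -27.72°C → T = -15.82°C
Environment:
  600 → 3400 m (environment, 4.5°C/km): ΔT = -4.5 × 2.8 = -12.6°C → T = -0.7°C
T_parcel − T_env = -15.82 − (-0.7) = -15.12°C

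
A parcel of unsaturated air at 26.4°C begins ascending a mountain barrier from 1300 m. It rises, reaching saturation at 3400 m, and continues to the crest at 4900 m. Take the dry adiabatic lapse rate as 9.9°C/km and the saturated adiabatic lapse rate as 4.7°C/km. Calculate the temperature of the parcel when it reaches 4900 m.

1300 → 3400 m (dry, 9.9°C/km): ΔT = -9.9 × 2.1 = -20.79°C → T = 5.61°C
3400 → 4900 m (saturated, 4.7°C/km): ΔT = -4.7 × 1.5 = -7.05°C → T = -1.44°C

-1.44°C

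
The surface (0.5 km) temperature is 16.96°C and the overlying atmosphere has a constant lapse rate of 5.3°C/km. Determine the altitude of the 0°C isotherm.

Height above start = (16.96 − 0) / 5.3 = 3.2 km
Altitude = 500 m + 3200 m = 3700 m

3.7 km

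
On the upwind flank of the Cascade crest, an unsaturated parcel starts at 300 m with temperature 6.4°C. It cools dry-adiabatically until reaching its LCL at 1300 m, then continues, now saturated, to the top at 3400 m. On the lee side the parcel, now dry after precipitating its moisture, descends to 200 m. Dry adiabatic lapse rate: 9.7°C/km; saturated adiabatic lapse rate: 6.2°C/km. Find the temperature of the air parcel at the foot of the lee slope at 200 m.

14.72°C

300–1300 m, dry: Δz = 1 km ⇒ ΔT = -9.7°C; T = -3.3°C
1300–3400 m, saturated: Δz = 2.1 km ⇒ ΔT = -13.02°C; T = -16.32°C
3400–200 m, dry descent: Δz = 3.2 km ⇒ ΔT = +31.04°C; T = 14.72°C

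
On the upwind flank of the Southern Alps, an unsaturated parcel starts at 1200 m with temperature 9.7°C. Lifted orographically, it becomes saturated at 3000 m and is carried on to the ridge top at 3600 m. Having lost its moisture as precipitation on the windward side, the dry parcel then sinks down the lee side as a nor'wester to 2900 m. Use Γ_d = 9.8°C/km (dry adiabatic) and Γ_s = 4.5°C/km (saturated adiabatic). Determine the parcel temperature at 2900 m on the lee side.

Dry to 3000 m: -9.8 × 1.8 km = -17.64°C, so T = -7.94°C.
Saturated to 3600 m: -4.5 × 0.6 km = -2.7°C, so T = -10.64°C.
Dry descent to 2900 m: +9.8 × 0.7 km = +6.86°C, so T = -3.78°C.

-3.78°C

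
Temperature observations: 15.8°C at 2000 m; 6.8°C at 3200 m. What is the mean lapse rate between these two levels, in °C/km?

Γ = −ΔT/Δz = (15.8 − 6.8) / (3200 − 2000) m
  = 9°C / 1.2 km = 7.5°C/km

7.5°C/km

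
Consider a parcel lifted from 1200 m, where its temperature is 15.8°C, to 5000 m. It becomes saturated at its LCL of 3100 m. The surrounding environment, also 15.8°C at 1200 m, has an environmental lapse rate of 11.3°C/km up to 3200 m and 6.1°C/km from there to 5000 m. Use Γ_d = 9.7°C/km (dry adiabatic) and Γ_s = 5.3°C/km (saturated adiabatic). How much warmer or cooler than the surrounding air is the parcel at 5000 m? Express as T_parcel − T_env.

Parcel:
  From 1200 m to 3100 m (dry): cools by 9.7 × 1.9 = 18.43°C, giving -2.63°C.
  From 3100 m to 5000 m (saturated): cools by 5.3 × 1.9 = 10.07°C, giving -12.7°C.
Environment:
  From 1200 m to 3200 m (environment, lower layer): cools by 11.3 × 2 = 22.6°C, giving -6.8°C.
  From 3200 m to 5000 m (environment, upper layer): cools by 6.1 × 1.8 = 10.98°C, giving -17.78°C.
T_parcel − T_env = -12.7 − (-17.78) = +5.08°C

+5.08°C (parcel warmer than environment)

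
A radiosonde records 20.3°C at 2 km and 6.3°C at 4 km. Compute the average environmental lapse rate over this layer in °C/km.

Γ = −ΔT/Δz = (20.3 − 6.3) / (4000 − 2000) m
  = 14°C / 2 km = 7°C/km

7°C/km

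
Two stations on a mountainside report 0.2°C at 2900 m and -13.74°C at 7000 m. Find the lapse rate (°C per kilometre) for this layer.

3.4°C/km

Γ = −ΔT/Δz = (0.2 − (-13.74)) / (7000 − 2900) m
  = 13.94°C / 4.1 km = 3.4°C/km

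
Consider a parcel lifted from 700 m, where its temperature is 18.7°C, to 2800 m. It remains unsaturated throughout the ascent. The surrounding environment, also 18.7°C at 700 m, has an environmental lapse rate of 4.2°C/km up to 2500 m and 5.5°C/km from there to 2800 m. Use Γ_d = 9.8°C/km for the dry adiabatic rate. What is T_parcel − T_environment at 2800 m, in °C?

Parcel:
  700–2800 m, dry: Δz = 2.1 km ⇒ ΔT = -20.58°C; T = -1.88°C
Environment:
  700–2500 m, environment, lower layer: Δz = 1.8 km ⇒ ΔT = -7.56°C; T = 11.14°C
  2500–2800 m, environment, upper layer: Δz = 0.3 km ⇒ ΔT = -1.65°C; T = 9.49°C
T_parcel − T_env = -1.88 − 9.49 = -11.37°C

-11.37°C (parcel cooler than environment)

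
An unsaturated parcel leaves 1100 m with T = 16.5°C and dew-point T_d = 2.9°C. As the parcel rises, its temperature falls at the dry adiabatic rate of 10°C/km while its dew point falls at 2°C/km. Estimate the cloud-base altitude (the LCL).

T and T_d converge at 10 − 2 = 8°C per km
Height above start = (16.5 − 2.9) / 8 = 1.7 km
LCL altitude = 1100 m + 1700 m = 2800 m

2800 m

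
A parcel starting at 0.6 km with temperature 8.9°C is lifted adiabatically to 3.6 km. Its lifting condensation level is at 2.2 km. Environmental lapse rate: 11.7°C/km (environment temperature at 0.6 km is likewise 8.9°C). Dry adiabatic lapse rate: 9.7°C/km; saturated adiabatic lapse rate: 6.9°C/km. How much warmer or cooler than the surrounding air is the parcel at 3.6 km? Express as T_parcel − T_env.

+9.92°C (parcel warmer than environment)

Parcel:
  Dry to 2200 m: -9.7 × 1.6 km = -15.52°C, so T = -6.62°C.
  Saturated to 3600 m: -6.9 × 1.4 km = -9.66°C, so T = -16.28°C.
Environment:
  Environment to 3600 m: -11.7 × 3 km = -35.1°C, so T = -26.2°C.
T_parcel − T_env = -16.28 − (-26.2) = +9.92°C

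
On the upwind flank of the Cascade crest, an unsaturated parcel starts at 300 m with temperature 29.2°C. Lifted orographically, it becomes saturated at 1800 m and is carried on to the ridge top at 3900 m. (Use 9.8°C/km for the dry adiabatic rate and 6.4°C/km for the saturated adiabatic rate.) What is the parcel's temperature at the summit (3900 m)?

1.06°C

300 → 1800 m (dry, 9.8°C/km): ΔT = -9.8 × 1.5 = -14.7°C → T = 14.5°C
1800 → 3900 m (saturated, 6.4°C/km): ΔT = -6.4 × 2.1 = -13.44°C → T = 1.06°C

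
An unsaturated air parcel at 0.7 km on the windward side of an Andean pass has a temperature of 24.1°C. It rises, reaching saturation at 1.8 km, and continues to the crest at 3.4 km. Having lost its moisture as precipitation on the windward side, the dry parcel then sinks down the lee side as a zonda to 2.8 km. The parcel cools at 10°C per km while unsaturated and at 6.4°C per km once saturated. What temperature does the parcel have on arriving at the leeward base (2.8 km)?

8.86°C

Dry to 1800 m: -10 × 1.1 km = -11°C, so T = 13.1°C.
Saturated to 3400 m: -6.4 × 1.6 km = -10.24°C, so T = 2.86°C.
Dry descent to 2800 m: +10 × 0.6 km = +6°C, so T = 8.86°C.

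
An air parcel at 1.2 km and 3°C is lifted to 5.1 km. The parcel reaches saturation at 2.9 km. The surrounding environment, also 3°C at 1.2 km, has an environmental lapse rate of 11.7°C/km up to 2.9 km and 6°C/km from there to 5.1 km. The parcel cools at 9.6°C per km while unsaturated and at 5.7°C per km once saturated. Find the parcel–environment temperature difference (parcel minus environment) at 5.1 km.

+4.23°C (parcel warmer than environment)

Parcel:
  Dry to 2900 m: -9.6 × 1.7 km = -16.32°C, so T = -13.32°C.
  Saturated to 5100 m: -5.7 × 2.2 km = -12.54°C, so T = -25.86°C.
Environment:
  Environment, lower layer to 2900 m: -11.7 × 1.7 km = -19.89°C, so T = -16.89°C.
  Environment, upper layer to 5100 m: -6 × 2.2 km = -13.2°C, so T = -30.09°C.
T_parcel − T_env = -25.86 − (-30.09) = +4.23°C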